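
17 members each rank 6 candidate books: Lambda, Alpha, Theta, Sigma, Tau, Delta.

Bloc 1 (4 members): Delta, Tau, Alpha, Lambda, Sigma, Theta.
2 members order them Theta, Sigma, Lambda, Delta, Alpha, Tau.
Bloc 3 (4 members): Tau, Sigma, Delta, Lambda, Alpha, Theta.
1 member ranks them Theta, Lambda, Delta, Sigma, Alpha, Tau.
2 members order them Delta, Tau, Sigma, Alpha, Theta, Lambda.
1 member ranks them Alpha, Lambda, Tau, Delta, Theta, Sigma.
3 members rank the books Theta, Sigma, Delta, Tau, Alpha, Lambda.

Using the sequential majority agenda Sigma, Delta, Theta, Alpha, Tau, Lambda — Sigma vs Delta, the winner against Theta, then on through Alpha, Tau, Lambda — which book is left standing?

Round 1: Sigma vs Delta — 9–8, Sigma advances.
Round 2: Sigma vs Theta — 10–7, Sigma advances.
Round 3: Sigma vs Alpha — 12–5, Sigma advances.
Round 4: Sigma vs Tau — 6–11, Tau advances.
Round 5: Tau vs Lambda — 13–4, Tau advances.
The agenda winner is Tau.

Tau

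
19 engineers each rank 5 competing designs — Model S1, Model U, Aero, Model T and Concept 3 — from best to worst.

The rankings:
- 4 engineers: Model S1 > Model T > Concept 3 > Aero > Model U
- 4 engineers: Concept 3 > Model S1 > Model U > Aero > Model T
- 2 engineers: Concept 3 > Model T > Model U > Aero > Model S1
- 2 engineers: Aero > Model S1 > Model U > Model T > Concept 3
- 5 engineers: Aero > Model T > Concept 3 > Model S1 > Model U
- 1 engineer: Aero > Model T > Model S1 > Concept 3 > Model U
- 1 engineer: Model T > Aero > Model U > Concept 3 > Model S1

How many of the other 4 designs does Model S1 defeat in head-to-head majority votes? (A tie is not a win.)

2

Model S1 against each rival (19 engineers):
Model S1 vs Model U: Model S1 wins 16–3.
Model S1 vs Aero: Aero, 11–8.
Model S1 vs Model T: 10 to 9, Model S1.
Model S1 vs Concept 3: 4+2+1 = 7 for Model S1, 12 for Concept 3 — Concept 3 by 12–7.
Model S1 beats Model U, Model T; loses to Aero, Concept 3 — 2 pairwise wins.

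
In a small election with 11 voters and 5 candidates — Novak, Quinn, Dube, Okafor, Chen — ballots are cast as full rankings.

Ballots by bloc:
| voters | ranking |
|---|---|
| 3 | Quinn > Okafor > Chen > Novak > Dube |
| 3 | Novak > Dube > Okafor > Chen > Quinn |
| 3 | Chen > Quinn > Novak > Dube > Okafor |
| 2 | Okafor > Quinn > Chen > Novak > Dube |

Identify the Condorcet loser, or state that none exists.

Head-to-head results (11 voters):
Novak–Quinn: Quinn 8–3.
Novak–Dube: Novak 11–0.
Novak vs Okafor: Novak, 6–5.
Novak vs Chen: Novak preferred on 3 ballots; Chen wins 8–3.
Quinn vs Dube: 8 to 3, Quinn.
Quinn vs Okafor: Quinn preferred on 3+3 = 6 ballots; Quinn wins 6–5.
Quinn vs Chen: Chen, 6–5.
Dube vs Okafor: 3+3 = 6 for Dube, 5 for Okafor — Dube by 6–5.
Dube vs Chen: Chen, 8–3.
Okafor vs Chen: 8 to 3, Okafor.
Each candidate has at least one pairwise win (Novak beats Dube; Quinn beats Novak; Dube beats Okafor; Okafor beats Chen; Chen beats Novak) — no Condorcet loser.

none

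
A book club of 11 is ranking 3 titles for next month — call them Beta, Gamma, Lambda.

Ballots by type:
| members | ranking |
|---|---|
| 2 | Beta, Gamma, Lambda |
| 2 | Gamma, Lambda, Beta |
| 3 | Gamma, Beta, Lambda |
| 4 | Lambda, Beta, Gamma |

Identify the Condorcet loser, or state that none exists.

none

Head-to-head results (11 members):
Beta vs Gamma: Beta wins 6–5.
Beta vs Lambda: Beta is ranked higher on 2+3 = 5 ballots, Lambda on 6. Lambda wins 6–5.
Gamma vs Lambda: 2+2+3 = 7 for Gamma, 4 for Lambda — Gamma by 7–4.
No book is winless: Beta beats Gamma; Gamma beats Lambda; Lambda beats Beta. There is no Condorcet loser.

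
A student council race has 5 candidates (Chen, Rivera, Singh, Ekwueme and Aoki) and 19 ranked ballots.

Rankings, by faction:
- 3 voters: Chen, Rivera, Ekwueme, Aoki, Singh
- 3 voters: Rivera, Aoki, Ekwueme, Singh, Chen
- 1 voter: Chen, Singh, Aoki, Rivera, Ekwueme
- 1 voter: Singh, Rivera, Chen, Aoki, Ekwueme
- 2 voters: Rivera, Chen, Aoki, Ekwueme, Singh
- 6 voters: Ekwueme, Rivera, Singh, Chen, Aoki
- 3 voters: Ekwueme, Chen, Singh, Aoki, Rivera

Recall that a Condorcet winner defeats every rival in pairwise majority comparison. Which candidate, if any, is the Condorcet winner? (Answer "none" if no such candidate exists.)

Rivera

Check each pair by majority over 19 ballots:
Chen vs Rivera: Rivera, 12–7.
Chen–Singh: Singh 10–9.
Chen–Ekwueme: Ekwueme 12–7.
Chen–Aoki: Chen 16–3.
Rivera vs Singh: Rivera, 14–5.
Rivera vs Ekwueme: Rivera, 10–9.
Rivera vs Aoki: Rivera, 15–4.
Singh vs Ekwueme: Ekwueme, 17–2.
Singh vs Aoki: Singh wins 11–8.
Ekwueme–Aoki: Ekwueme 12–7.
Rivera wins every pairwise contest, so Rivera is the Condorcet winner.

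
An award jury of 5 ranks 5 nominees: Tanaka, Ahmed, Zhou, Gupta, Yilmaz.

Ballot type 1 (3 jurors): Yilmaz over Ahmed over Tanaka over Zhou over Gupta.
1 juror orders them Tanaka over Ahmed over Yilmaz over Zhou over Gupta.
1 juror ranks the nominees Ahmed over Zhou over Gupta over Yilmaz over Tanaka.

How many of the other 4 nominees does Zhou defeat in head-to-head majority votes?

1

Zhou against each rival (5 jurors):
Zhou vs Tanaka: 1 to 4, Tanaka.
Zhou–Ahmed: Ahmed 5–0.
Zhou vs Gupta: Zhou preferred on 3+1+1 = 5 ballots; Zhou wins 5–0.
Zhou vs Yilmaz: Yilmaz, 4–1.
Zhou beats Gupta; loses to Tanaka, Ahmed, Yilmaz — 1 pairwise win.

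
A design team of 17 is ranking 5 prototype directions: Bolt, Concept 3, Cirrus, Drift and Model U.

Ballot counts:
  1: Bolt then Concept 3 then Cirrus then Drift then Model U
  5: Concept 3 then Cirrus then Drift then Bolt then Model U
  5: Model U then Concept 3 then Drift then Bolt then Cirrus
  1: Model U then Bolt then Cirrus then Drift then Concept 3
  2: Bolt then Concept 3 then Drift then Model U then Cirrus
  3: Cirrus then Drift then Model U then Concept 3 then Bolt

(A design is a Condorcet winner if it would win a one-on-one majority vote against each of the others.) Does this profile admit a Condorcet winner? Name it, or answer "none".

Check each pair by majority over 17 ballots:
Bolt vs Concept 3: Concept 3, 13–4.
Bolt–Cirrus: Bolt 9–8.
Bolt–Drift: Drift 13–4.
Bolt vs Model U: Model U wins 9–8.
Concept 3–Cirrus: Concept 3 13–4.
Concept 3–Drift: Concept 3 13–4.
Concept 3 vs Model U: Model U, 9–8.
Cirrus vs Drift: Cirrus, 10–7.
Cirrus vs Model U: Cirrus wins 9–8.
Drift–Model U: Drift 11–6.
Every design loses at least once (Bolt loses to Concept 3; Concept 3 loses to Model U; Cirrus loses to Bolt; Drift loses to Concept 3; Model U loses to Cirrus). The majority relation contains the cycle Bolt → Cirrus → Drift → Bolt, so there is no Condorcet winner.

none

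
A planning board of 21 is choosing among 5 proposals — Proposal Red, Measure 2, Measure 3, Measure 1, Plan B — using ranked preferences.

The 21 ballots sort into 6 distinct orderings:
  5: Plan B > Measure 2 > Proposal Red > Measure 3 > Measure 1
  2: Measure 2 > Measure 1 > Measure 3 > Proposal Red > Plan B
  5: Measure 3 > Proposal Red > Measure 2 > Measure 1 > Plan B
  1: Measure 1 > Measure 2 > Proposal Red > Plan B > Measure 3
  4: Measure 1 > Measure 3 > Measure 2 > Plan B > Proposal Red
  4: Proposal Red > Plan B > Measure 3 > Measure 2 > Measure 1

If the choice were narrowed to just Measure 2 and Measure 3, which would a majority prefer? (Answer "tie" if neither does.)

Ballots ranking Measure 2 above Measure 3: 5 + 2 + 1 = 8.
Ballots ranking Measure 3 above Measure 2: 21 − 8 = 13.
Measure 3 wins the head-to-head 13–8.

Measure 3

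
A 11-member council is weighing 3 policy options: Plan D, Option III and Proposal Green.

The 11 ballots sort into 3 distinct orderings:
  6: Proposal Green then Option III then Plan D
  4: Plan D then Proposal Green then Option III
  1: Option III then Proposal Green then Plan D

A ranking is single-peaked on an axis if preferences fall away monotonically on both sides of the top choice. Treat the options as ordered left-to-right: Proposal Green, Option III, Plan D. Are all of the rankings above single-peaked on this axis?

Axis positions: Proposal Green=1, Option III=2, Plan D=3.
Cluster 1 (peak Proposal Green at position 1): ranking walks positions 1-2-3, expanding outward from the peak — single-peaked.
Cluster 2: ranking walks positions 3-1-2; Proposal Green is ranked above Option III even though Option III lies between Proposal Green and the peak Plan D on the axis — preferences dip and rise again. Not single-peaked.
Cluster 3 (peak Option III at position 2): ranking walks positions 2-1-3, expanding outward from the peak — single-peaked.
Cluster 2 violates single-peakedness, so the profile is not single-peaked on this axis.

no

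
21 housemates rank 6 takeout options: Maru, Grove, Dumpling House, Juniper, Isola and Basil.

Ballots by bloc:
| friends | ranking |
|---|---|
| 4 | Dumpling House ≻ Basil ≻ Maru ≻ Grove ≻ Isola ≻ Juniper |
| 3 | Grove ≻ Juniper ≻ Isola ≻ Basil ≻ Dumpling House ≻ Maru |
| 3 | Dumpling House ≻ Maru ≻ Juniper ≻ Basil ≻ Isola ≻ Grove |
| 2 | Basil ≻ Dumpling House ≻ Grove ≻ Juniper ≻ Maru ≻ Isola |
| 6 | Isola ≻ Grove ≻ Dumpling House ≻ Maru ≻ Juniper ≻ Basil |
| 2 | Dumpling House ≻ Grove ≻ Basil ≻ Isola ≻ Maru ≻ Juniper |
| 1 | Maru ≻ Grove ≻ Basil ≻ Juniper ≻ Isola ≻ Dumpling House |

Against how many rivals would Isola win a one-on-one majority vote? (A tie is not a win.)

2

Isola against each rival (21 friends):
Isola vs Maru: Isola wins 11–10.
Isola vs Grove: Grove, 12–9.
Isola vs Dumpling House: Isola preferred on 3+6+1 = 10 ballots; Dumpling House wins 11–10.
Isola vs Juniper: Isola wins 12–9.
Isola vs Basil: Basil, 12–9.
Isola beats Maru, Juniper; loses to Grove, Dumpling House, Basil — 2 pairwise wins.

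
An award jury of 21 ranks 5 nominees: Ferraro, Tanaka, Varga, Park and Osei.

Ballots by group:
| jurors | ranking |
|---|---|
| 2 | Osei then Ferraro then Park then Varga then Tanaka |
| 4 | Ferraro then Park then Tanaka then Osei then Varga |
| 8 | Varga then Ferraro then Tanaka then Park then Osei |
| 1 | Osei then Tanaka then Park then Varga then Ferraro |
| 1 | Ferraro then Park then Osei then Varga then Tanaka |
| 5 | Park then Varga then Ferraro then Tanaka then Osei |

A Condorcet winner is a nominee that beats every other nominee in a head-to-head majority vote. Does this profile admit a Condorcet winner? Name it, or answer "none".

none

Head-to-head results (21 jurors):
Ferraro vs Tanaka: Ferraro wins 20–1.
Ferraro–Varga: Varga 14–7.
Ferraro–Park: Ferraro 15–6.
Ferraro vs Osei: Ferraro wins 18–3.
Tanaka vs Varga: Varga wins 16–5.
Tanaka vs Park: Park, 12–9.
Tanaka vs Osei: Tanaka, 17–4.
Varga vs Park: Park wins 13–8.
Varga vs Osei: Varga wins 13–8.
Park–Osei: Park 18–3.
No nominee is unbeaten: Ferraro loses to Varga; Tanaka loses to Ferraro; Varga loses to Park; Park loses to Ferraro; Osei loses to Ferraro. In particular Ferraro beats Park beats Varga beats Ferraro is a majority cycle — no Condorcet winner exists.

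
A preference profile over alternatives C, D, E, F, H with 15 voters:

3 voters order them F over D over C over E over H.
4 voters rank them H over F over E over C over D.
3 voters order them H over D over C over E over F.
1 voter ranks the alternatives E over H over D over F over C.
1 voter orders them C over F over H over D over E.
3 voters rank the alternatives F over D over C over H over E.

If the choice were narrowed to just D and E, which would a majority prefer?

Ballots ranking D above E: 3 + 3 + 1 + 3 = 10.
Ballots ranking E above D: 15 − 10 = 5.
D wins the head-to-head 10–5.

D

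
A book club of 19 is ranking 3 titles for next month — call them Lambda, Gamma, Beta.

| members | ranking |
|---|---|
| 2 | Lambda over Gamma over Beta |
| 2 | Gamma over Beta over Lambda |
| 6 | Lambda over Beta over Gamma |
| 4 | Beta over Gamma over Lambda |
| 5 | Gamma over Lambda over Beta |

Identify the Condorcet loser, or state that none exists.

none

Head-to-head results (19 members):
Lambda–Gamma: Gamma 11–8.
Lambda vs Beta: Lambda wins 13–6.
Gamma vs Beta: Beta, 10–9.
Every book wins at least one matchup (Lambda beats Beta; Gamma beats Lambda; Beta beats Gamma), so there is no Condorcet loser.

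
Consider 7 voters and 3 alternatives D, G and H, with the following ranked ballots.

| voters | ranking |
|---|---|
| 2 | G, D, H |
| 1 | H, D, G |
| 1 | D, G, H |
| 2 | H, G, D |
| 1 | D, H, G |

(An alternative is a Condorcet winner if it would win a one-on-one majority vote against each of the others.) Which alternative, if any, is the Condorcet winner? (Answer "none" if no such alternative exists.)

Head-to-head results (7 voters):
D vs G: D preferred on 1+1+1 = 3 ballots; G wins 4–3.
D vs H: 4 to 3, D.
G vs H: 2+1 = 3 for G, 4 for H — H by 4–3.
No alternative is unbeaten: D loses to G; G loses to H; H loses to D. In particular D → H → G → D is a majority cycle — no Condorcet winner exists.

none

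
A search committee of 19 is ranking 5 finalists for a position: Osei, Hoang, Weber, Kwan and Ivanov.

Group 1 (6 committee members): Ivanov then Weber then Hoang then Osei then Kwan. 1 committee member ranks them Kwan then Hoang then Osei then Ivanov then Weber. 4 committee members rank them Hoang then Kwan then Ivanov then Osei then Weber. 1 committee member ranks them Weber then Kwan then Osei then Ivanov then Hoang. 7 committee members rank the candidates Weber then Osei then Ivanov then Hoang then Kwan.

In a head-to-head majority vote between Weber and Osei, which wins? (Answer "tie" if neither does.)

Ballots ranking Weber above Osei: 6 + 1 + 7 = 14.
Ballots ranking Osei above Weber: 19 − 14 = 5.
Weber wins the head-to-head 14–5.

Weber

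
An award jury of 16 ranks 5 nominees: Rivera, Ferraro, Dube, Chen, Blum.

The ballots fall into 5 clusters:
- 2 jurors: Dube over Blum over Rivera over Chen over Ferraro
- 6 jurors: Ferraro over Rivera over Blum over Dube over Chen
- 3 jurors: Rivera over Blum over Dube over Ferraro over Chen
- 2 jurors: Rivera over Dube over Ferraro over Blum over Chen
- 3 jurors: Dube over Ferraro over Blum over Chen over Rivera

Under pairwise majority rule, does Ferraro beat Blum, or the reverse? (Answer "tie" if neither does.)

Ferraro

Ballots ranking Ferraro above Blum: 6 + 2 + 3 = 11.
Ballots ranking Blum above Ferraro: 16 − 11 = 5.
Ferraro wins the head-to-head 11–5.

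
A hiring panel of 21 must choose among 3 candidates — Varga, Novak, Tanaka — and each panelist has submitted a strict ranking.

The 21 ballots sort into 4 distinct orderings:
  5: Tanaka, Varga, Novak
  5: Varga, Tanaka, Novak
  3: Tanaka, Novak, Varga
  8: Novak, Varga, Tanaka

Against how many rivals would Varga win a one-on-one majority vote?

1

Varga against each rival (21 committee members):
Varga vs Novak: 5+5 = 10 for Varga, 11 for Novak — Novak by 11–10.
Varga vs Tanaka: Varga is ranked higher on 5+8 = 13 ballots, Tanaka on 8. Varga wins 13–8.
Varga beats Tanaka; loses to Novak — 1 pairwise win.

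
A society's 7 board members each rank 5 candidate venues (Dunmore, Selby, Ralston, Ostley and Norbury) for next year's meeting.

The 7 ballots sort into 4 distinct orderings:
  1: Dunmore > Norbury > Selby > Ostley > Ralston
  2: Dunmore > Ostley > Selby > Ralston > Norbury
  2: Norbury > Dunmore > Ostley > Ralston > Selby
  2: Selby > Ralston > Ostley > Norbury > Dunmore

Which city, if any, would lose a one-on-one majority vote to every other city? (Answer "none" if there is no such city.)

none

Head-to-head results (7 organisers):
Dunmore vs Selby: Dunmore preferred on 1+2+2 = 5 ballots; Dunmore wins 5–2.
Dunmore vs Ralston: Dunmore is ranked higher on 1+2+2 = 5 ballots, Ralston on 2. Dunmore wins 5–2.
Dunmore vs Ostley: 5 to 2, Dunmore.
Dunmore vs Norbury: Dunmore is ranked higher on 1+2 = 3 ballots, Norbury on 4. Norbury wins 4–3.
Selby vs Ralston: 5 to 2, Selby.
Selby vs Ostley: 3 to 4, Ostley.
Selby vs Norbury: Selby wins 4–3.
Ralston vs Ostley: 2 for Ralston, 5 for Ostley — Ostley by 5–2.
Ralston–Norbury: Ralston 4–3.
Ostley vs Norbury: Ostley wins 4–3.
No city is winless: Dunmore beats Selby; Selby beats Ralston; Ralston beats Norbury; Ostley beats Selby; Norbury beats Dunmore. There is no Condorcet loser.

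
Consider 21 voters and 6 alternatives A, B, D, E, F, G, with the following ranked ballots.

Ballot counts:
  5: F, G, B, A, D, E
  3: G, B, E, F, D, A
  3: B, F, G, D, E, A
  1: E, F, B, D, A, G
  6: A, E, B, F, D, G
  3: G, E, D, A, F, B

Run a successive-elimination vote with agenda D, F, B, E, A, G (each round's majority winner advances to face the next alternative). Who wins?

G

Round 1: D vs F — 3–18, F advances.
Round 2: F vs B — 9–12, B advances.
Round 3: B vs E — 11–10, B advances.
Round 4: B vs A — 12–9, B advances.
Round 5: B vs G — 10–11, G advances.
G survives the agenda.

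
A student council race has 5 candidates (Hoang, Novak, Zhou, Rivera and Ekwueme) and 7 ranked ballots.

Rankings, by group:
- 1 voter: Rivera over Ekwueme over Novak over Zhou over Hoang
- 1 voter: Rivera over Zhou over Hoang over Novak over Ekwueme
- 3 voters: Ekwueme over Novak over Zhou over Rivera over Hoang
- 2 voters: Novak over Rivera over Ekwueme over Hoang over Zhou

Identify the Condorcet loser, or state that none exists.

Pairwise majorities:
Hoang vs Novak: Hoang preferred on 1 ballot; Novak wins 6–1.
Hoang vs Zhou: Zhou, 5–2.
Hoang vs Rivera: Hoang is ranked higher on 0 ballots, Rivera on 7. Rivera wins 7–0.
Hoang vs Ekwueme: Hoang is ranked higher on 1 ballot, Ekwueme on 6. Ekwueme wins 6–1.
Novak vs Zhou: Novak is ranked higher on 1+3+2 = 6 ballots, Zhou on 1. Novak wins 6–1.
Novak vs Rivera: Novak wins 5–2.
Novak vs Ekwueme: Ekwueme, 4–3.
Zhou vs Rivera: Rivera, 4–3.
Zhou vs Ekwueme: Ekwueme wins 6–1.
Rivera vs Ekwueme: 1+1+2 = 4 for Rivera, 3 for Ekwueme — Rivera by 4–3.
Only Hoang has no wins; Hoang is the Condorcet loser.

Hoang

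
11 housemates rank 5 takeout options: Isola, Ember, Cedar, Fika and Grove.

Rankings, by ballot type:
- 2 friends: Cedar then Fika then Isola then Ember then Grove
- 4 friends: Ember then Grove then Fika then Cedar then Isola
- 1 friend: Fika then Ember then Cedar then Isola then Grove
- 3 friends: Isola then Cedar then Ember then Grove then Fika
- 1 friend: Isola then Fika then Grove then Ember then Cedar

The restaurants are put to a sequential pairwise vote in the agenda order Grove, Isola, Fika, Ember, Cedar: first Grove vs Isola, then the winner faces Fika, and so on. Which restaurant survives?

Round 1: Grove vs Isola — 4–7, Isola advances.
Round 2: Isola vs Fika — 4–7, Fika advances.
Round 3: Fika vs Ember — 4–7, Ember advances.
Round 4: Ember vs Cedar — 6–5, Ember advances.
The agenda winner is Ember.

Ember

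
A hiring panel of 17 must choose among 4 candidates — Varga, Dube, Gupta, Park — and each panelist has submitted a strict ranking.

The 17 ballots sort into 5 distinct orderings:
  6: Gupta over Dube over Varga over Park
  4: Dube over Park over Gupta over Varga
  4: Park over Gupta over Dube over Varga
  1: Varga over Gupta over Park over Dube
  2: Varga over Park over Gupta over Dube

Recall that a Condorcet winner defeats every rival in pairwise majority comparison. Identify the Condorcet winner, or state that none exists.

Check each pair by majority over 17 ballots:
Varga vs Dube: Dube, 14–3.
Varga vs Gupta: Gupta wins 14–3.
Varga vs Park: Varga wins 9–8.
Dube vs Gupta: Gupta, 13–4.
Dube vs Park: Dube, 10–7.
Gupta–Park: Park 10–7.
Each candidate drops at least one matchup (Varga loses to Dube; Dube loses to Gupta; Gupta loses to Park; Park loses to Varga); the cycle Varga > Park > Gupta > Varga rules out a Condorcet winner.

none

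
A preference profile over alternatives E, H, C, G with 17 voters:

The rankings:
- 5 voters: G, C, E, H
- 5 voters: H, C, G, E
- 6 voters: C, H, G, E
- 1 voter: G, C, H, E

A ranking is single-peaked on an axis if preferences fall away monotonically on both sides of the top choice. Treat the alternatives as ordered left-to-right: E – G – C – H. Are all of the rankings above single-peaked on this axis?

yes

Axis positions: E=1, G=2, C=3, H=4.
Ballot type 1 (peak G at position 2): ranking walks positions 2-3-1-4, expanding outward from the peak — single-peaked.
Ballot type 2 (peak H at position 4): ranking walks positions 4-3-2-1, expanding outward from the peak — single-peaked.
Ballot type 3 (peak C at position 3): ranking walks positions 3-4-2-1, expanding outward from the peak — single-peaked.
Ballot type 4 (peak G at position 2): ranking walks positions 2-3-4-1, expanding outward from the peak — single-peaked.
Every ranking is single-peaked on this axis.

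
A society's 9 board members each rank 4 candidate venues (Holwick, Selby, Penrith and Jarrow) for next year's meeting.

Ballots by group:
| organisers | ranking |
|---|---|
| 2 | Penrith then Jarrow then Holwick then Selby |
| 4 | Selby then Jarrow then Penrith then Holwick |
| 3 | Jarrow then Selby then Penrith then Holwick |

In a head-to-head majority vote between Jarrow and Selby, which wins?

Jarrow

Ballots ranking Jarrow above Selby: 2 + 3 = 5.
Ballots ranking Selby above Jarrow: 9 − 5 = 4.
Jarrow wins the head-to-head 5–4.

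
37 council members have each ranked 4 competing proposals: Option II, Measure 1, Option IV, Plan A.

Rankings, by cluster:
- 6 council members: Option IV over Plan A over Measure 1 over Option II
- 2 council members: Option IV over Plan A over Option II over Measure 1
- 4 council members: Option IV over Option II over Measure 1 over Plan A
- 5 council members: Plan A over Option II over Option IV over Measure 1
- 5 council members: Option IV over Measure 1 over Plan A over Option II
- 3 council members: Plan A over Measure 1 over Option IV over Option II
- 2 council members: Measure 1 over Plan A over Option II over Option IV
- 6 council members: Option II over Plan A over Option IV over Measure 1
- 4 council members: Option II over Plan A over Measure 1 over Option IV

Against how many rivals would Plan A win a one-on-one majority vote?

Plan A against each rival (37 council members):
Plan A–Option II: Plan A 23–14.
Plan A vs Measure 1: Plan A preferred on 6+2+5+3+6+4 = 26 ballots; Plan A wins 26–11.
Plan A–Option IV: Plan A 20–17.
Plan A beats Option II, Measure 1, Option IV — 3 pairwise wins.

3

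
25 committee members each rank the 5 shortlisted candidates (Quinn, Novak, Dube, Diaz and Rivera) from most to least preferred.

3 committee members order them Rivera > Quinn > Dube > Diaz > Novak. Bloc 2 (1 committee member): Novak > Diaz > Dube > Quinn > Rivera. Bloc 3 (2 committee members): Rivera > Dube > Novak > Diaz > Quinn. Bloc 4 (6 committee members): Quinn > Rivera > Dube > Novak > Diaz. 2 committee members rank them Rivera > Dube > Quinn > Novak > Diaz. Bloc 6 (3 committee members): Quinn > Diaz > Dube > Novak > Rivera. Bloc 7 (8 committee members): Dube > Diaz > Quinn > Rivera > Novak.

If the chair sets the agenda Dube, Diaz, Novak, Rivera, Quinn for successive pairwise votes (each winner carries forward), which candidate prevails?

Round 1: Dube vs Diaz — 21–4, Dube advances.
Round 2: Dube vs Novak — 24–1, Dube advances.
Round 3: Dube vs Rivera — 12–13, Rivera advances.
Round 4: Rivera vs Quinn — 7–18, Quinn advances.
Quinn survives the agenda.

Quinn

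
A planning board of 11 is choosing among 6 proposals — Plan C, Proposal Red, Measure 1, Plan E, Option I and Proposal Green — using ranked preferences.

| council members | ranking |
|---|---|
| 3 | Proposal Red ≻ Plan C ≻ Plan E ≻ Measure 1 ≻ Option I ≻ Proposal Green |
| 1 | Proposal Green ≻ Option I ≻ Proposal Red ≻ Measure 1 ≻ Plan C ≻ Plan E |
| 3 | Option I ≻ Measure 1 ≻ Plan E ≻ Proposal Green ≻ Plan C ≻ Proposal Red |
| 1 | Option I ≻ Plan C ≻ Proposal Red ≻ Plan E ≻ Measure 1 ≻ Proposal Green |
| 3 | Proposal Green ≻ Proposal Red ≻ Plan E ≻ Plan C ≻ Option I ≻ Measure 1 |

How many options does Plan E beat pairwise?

4

Plan E against each rival (11 council members):
Plan E vs Plan C: Plan E is ranked higher on 3+3 = 6 ballots, Plan C on 5. Plan E wins 6–5.
Plan E–Proposal Red: Proposal Red 8–3.
Plan E–Measure 1: Plan E 7–4.
Plan E vs Option I: Plan E, 6–5.
Plan E vs Proposal Green: Plan E, 7–4.
Plan E beats Plan C, Measure 1, Option I, Proposal Green; loses to Proposal Red — 4 pairwise wins.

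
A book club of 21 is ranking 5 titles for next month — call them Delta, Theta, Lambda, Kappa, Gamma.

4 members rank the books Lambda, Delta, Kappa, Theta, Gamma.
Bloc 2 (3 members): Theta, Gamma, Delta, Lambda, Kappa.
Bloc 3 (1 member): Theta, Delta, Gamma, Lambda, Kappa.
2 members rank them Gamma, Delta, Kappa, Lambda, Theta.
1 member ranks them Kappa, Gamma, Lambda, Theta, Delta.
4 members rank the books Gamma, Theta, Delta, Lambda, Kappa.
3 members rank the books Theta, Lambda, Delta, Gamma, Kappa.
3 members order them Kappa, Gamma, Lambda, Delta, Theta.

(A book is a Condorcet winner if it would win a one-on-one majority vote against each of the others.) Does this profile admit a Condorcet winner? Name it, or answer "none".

Theta

Head-to-head results (21 members):
Delta vs Theta: Delta preferred on 4+2+3 = 9 ballots; Theta wins 12–9.
Delta vs Lambda: Delta is ranked higher on 3+1+2+4 = 10 ballots, Lambda on 11. Lambda wins 11–10.
Delta vs Kappa: Delta is ranked higher on 4+3+1+2+4+3 = 17 ballots, Kappa on 4. Delta wins 17–4.
Delta vs Gamma: Delta preferred on 4+1+3 = 8 ballots; Gamma wins 13–8.
Theta vs Lambda: Theta preferred on 3+1+4+3 = 11 ballots; Theta wins 11–10.
Theta vs Kappa: Theta preferred on 3+1+4+3 = 11 ballots; Theta wins 11–10.
Theta vs Gamma: 4+3+1+3 = 11 for Theta, 10 for Gamma — Theta by 11–10.
Lambda vs Kappa: Lambda preferred on 4+3+1+4+3 = 15 ballots; Lambda wins 15–6.
Lambda vs Gamma: 4+3 = 7 for Lambda, 14 for Gamma — Gamma by 14–7.
Kappa vs Gamma: Kappa preferred on 4+1+3 = 8 ballots; Gamma wins 13–8.
Theta defeats every rival head-to-head and is the Condorcet winner.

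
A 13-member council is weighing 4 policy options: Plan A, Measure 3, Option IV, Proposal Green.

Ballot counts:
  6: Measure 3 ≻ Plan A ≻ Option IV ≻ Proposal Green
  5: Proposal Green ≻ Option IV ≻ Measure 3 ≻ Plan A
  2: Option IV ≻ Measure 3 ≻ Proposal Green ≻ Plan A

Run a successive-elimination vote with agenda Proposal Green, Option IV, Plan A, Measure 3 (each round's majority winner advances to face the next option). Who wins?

Option IV

Round 1: Proposal Green vs Option IV — 5–8, Option IV advances.
Round 2: Option IV vs Plan A — 7–6, Option IV advances.
Round 3: Option IV vs Measure 3 — 7–6, Option IV advances.
The agenda winner is Option IV.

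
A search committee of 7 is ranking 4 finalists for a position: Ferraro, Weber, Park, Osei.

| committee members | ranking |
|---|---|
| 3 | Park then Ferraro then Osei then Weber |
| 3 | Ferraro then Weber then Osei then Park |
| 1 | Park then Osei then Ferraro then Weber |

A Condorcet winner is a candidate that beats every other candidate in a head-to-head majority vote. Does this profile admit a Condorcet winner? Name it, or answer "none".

Park

Head-to-head results (7 committee members):
Ferraro vs Weber: 3+3+1 = 7 for Ferraro, 0 for Weber — Ferraro by 7–0.
Ferraro vs Park: 3 to 4, Park.
Ferraro vs Osei: 3+3 = 6 for Ferraro, 1 for Osei — Ferraro by 6–1.
Weber vs Park: 3 for Weber, 4 for Park — Park by 4–3.
Weber vs Osei: 3 for Weber, 4 for Osei — Osei by 4–3.
Park vs Osei: Park is ranked higher on 3+1 = 4 ballots, Osei on 3. Park wins 4–3.
Park beats each of Ferraro, Weber, Osei — Park is the Condorcet winner.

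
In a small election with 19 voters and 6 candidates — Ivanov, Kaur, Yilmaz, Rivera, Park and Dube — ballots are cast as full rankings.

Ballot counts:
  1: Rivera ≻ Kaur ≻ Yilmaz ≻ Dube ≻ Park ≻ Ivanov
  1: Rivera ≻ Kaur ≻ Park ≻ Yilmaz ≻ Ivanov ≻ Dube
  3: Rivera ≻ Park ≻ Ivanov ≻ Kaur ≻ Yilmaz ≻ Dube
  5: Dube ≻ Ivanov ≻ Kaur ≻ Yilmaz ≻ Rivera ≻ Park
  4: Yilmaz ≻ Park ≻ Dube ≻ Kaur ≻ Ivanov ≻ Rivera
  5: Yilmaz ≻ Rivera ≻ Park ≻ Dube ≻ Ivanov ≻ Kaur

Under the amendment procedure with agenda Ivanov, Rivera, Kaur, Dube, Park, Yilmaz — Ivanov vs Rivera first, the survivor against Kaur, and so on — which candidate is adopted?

Yilmaz

Round 1: Ivanov vs Rivera — 9–10, Rivera advances.
Round 2: Rivera vs Kaur — 10–9, Rivera advances.
Round 3: Rivera vs Dube — 10–9, Rivera advances.
Round 4: Rivera vs Park — 15–4, Rivera advances.
Round 5: Rivera vs Yilmaz — 5–14, Yilmaz advances.
Yilmaz survives the agenda.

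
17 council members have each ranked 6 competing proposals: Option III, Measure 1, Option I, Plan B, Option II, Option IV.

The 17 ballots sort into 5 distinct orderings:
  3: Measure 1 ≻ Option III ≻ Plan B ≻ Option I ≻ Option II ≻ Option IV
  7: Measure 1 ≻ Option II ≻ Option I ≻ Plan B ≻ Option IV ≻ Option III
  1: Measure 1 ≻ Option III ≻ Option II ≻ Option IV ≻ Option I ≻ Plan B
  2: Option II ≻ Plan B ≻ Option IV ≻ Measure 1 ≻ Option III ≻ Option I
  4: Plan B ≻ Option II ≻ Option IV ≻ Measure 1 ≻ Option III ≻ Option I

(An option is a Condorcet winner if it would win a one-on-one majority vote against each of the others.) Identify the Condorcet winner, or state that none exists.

Check each pair by majority over 17 ballots:
Option III vs Measure 1: Option III is ranked higher on 0 ballots, Measure 1 on 17. Measure 1 wins 17–0.
Option III vs Option I: 3+1+2+4 = 10 for Option III, 7 for Option I — Option III by 10–7.
Option III vs Plan B: 4 to 13, Plan B.
Option III vs Option II: 4 to 13, Option II.
Option III vs Option IV: Option III preferred on 3+1 = 4 ballots; Option IV wins 13–4.
Measure 1 vs Option I: 17 to 0, Measure 1.
Measure 1 vs Plan B: 11 to 6, Measure 1.
Measure 1 vs Option II: Measure 1 is ranked higher on 3+7+1 = 11 ballots, Option II on 6. Measure 1 wins 11–6.
Measure 1 vs Option IV: 3+7+1 = 11 for Measure 1, 6 for Option IV — Measure 1 by 11–6.
Option I vs Plan B: 8 to 9, Plan B.
Option I vs Option II: Option I is ranked higher on 3 ballots, Option II on 14. Option II wins 14–3.
Option I vs Option IV: Option I preferred on 3+7 = 10 ballots; Option I wins 10–7.
Plan B vs Option II: Plan B is ranked higher on 3+4 = 7 ballots, Option II on 10. Option II wins 10–7.
Plan B vs Option IV: 3+7+2+4 = 16 for Plan B, 1 for Option IV — Plan B by 16–1.
Option II vs Option IV: 17 to 0, Option II.
Only Measure 1 has no losses; Measure 1 is the Condorcet winner.

Measure 1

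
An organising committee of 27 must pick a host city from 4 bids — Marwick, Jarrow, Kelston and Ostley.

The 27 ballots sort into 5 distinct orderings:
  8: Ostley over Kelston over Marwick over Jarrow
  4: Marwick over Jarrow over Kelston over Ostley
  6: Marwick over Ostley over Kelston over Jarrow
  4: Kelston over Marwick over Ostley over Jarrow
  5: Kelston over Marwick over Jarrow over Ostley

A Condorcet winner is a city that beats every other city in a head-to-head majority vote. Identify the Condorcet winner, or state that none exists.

none

Head-to-head results (27 organisers):
Marwick vs Jarrow: 8+4+6+4+5 = 27 for Marwick, 0 for Jarrow — Marwick by 27–0.
Marwick vs Kelston: 10 to 17, Kelston.
Marwick vs Ostley: Marwick is ranked higher on 4+6+4+5 = 19 ballots, Ostley on 8. Marwick wins 19–8.
Jarrow vs Kelston: 4 to 23, Kelston.
Jarrow vs Ostley: Jarrow preferred on 4+5 = 9 ballots; Ostley wins 18–9.
Kelston vs Ostley: Kelston is ranked higher on 4+4+5 = 13 ballots, Ostley on 14. Ostley wins 14–13.
Each city drops at least one matchup (Marwick loses to Kelston; Jarrow loses to Marwick; Kelston loses to Ostley; Ostley loses to Marwick); the cycle Marwick > Ostley > Kelston > Marwick rules out a Condorcet winner.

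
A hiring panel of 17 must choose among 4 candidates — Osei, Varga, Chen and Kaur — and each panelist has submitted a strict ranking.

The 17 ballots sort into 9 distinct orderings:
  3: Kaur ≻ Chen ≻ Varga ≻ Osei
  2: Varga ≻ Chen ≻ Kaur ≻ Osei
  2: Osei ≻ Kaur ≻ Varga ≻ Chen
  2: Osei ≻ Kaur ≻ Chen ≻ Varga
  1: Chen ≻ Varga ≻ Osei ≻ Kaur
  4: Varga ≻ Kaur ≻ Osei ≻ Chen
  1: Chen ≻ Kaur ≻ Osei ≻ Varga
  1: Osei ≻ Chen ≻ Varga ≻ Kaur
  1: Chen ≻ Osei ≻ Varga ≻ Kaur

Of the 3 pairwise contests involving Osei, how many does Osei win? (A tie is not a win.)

1

Osei against each rival (17 committee members):
Osei vs Varga: Varga, 10–7.
Osei vs Chen: Osei, 9–8.
Osei vs Kaur: Osei is ranked higher on 2+2+1+1+1 = 7 ballots, Kaur on 10. Kaur wins 10–7.
Osei beats Chen; loses to Varga, Kaur — 1 pairwise win.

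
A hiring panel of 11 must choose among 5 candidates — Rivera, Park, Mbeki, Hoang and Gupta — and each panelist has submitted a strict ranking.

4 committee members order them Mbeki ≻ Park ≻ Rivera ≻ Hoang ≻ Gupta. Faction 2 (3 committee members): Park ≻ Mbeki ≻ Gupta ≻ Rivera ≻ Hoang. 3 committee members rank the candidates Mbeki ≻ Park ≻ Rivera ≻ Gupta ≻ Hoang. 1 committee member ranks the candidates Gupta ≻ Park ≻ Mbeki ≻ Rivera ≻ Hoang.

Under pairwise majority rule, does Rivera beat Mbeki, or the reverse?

No ballot ranks Rivera above Mbeki: 0.
Ballots ranking Mbeki above Rivera: 11 − 0 = 11.
Mbeki wins the head-to-head 11–0.

Mbeki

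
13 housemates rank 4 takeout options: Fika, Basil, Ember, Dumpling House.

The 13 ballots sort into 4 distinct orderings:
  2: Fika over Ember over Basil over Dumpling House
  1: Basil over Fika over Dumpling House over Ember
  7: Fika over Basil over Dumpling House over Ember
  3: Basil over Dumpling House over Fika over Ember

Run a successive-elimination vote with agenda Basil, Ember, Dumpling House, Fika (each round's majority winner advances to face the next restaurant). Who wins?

Round 1: Basil vs Ember — 11–2, Basil advances.
Round 2: Basil vs Dumpling House — 13–0, Basil advances.
Round 3: Basil vs Fika — 4–9, Fika advances.
Fika survives the agenda.

Fika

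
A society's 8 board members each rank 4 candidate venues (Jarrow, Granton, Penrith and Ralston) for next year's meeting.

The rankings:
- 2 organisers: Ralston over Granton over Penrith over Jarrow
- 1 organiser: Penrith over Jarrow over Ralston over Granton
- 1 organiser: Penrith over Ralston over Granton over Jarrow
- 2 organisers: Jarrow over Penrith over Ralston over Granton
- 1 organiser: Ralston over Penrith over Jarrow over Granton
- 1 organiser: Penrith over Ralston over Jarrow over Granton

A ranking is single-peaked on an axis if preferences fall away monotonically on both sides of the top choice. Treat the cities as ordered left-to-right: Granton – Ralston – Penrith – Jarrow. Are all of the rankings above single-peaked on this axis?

yes

Axis positions: Granton=1, Ralston=2, Penrith=3, Jarrow=4.
Faction 1 (peak Ralston at position 2): ranking walks positions 2-1-3-4, expanding outward from the peak — single-peaked.
Faction 2 (peak Penrith at position 3): ranking walks positions 3-4-2-1, expanding outward from the peak — single-peaked.
Faction 3 (peak Penrith at position 3): ranking walks positions 3-2-1-4, expanding outward from the peak — single-peaked.
Faction 4 (peak Jarrow at position 4): ranking walks positions 4-3-2-1, expanding outward from the peak — single-peaked.
Faction 5 (peak Ralston at position 2): ranking walks positions 2-3-4-1, expanding outward from the peak — single-peaked.
Faction 6 (peak Penrith at position 3): ranking walks positions 3-2-4-1, expanding outward from the peak — single-peaked.
Every ranking is single-peaked on this axis.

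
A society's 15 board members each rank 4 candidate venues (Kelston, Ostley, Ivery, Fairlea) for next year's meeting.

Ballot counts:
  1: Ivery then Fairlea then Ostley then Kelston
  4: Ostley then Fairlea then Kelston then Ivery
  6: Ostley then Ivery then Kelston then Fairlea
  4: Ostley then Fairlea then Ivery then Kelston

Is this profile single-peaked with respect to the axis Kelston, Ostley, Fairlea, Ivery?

Axis positions: Kelston=1, Ostley=2, Fairlea=3, Ivery=4.
Type 1 (peak Ivery at position 4): ranking walks positions 4-3-2-1, expanding outward from the peak — single-peaked.
Type 2 (peak Ostley at position 2): ranking walks positions 2-3-1-4, expanding outward from the peak — single-peaked.
Type 3: ranking walks positions 2-4-1-3; Ivery is ranked above Fairlea even though Fairlea lies between Ivery and the peak Ostley on the axis — preferences dip and rise again. Not single-peaked.
Type 4 (peak Ostley at position 2): ranking walks positions 2-3-4-1, expanding outward from the peak — single-peaked.
Type 3 violates single-peakedness, so the profile is not single-peaked on this axis.

no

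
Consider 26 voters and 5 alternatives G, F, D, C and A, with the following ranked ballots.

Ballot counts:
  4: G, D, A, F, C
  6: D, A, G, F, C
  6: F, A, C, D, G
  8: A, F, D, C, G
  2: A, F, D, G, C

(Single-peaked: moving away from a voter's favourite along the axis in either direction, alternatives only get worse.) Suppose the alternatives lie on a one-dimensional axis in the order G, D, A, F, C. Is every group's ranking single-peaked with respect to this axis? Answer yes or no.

Axis positions: G=1, D=2, A=3, F=4, C=5.
Group 1 (peak G at position 1): ranking walks positions 1-2-3-4-5, expanding outward from the peak — single-peaked.
Group 2 (peak D at position 2): ranking walks positions 2-3-1-4-5, expanding outward from the peak — single-peaked.
Group 3 (peak F at position 4): ranking walks positions 4-3-5-2-1, expanding outward from the peak — single-peaked.
Group 4 (peak A at position 3): ranking walks positions 3-4-2-5-1, expanding outward from the peak — single-peaked.
Group 5 (peak A at position 3): ranking walks positions 3-4-2-1-5, expanding outward from the peak — single-peaked.
Every ranking is single-peaked on this axis.

yes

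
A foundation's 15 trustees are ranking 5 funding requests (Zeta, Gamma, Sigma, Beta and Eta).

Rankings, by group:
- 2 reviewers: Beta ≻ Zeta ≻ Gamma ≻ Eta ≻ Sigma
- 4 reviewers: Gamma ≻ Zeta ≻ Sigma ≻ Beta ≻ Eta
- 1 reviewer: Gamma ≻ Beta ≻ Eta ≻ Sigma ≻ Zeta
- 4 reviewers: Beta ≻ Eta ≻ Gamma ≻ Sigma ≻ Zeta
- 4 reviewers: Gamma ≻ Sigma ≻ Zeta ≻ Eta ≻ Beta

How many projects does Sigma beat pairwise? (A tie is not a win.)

3

Sigma against each rival (15 reviewers):
Sigma vs Zeta: 1+4+4 = 9 for Sigma, 6 for Zeta — Sigma by 9–6.
Sigma vs Gamma: Gamma, 15–0.
Sigma vs Beta: 4+4 = 8 for Sigma, 7 for Beta — Sigma by 8–7.
Sigma vs Eta: 4+4 = 8 for Sigma, 7 for Eta — Sigma by 8–7.
Sigma beats Zeta, Beta, Eta; loses to Gamma — 3 pairwise wins.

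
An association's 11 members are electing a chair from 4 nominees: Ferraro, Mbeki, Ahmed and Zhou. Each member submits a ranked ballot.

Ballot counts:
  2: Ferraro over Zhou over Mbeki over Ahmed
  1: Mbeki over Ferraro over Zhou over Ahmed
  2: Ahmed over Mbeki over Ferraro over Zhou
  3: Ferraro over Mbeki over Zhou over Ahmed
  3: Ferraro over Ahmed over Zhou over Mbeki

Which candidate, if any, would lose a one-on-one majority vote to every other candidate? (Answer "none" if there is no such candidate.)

Ahmed

Pairwise majorities:
Ferraro vs Mbeki: 2+3+3 = 8 for Ferraro, 3 for Mbeki — Ferraro by 8–3.
Ferraro vs Ahmed: 2+1+3+3 = 9 for Ferraro, 2 for Ahmed — Ferraro by 9–2.
Ferraro vs Zhou: 11 to 0, Ferraro.
Mbeki vs Ahmed: Mbeki, 6–5.
Mbeki vs Zhou: Mbeki wins 6–5.
Ahmed vs Zhou: 5 to 6, Zhou.
Ahmed loses to every other candidate — it is the Condorcet loser.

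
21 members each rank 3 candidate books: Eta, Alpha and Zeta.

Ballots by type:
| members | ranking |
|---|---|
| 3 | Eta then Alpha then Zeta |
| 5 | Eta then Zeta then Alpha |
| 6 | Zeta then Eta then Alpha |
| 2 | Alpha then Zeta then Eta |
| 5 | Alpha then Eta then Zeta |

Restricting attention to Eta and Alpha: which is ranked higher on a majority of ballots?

Ballots ranking Eta above Alpha: 3 + 5 + 6 = 14.
Ballots ranking Alpha above Eta: 21 − 14 = 7.
Eta wins the head-to-head 14–7.

Eta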